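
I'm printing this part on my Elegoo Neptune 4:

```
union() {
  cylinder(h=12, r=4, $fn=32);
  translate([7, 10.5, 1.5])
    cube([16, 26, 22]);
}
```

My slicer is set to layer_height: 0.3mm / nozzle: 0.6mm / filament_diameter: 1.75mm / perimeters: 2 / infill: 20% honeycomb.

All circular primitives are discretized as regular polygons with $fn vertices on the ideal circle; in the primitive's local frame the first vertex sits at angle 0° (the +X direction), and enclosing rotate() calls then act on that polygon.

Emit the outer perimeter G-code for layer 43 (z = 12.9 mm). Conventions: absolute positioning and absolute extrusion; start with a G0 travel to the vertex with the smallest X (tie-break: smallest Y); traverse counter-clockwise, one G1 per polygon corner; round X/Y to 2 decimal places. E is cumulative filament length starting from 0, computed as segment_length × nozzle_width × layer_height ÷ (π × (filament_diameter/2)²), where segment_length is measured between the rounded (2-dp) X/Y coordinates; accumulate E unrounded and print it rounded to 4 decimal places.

At z = 12.9 mm: the cylinder is absent (z outside [0, 12]); the cube at (7, 10.5) is present — its section is the full 16×26 rectangle; Combining (union): only the 16×26 cube at (7, 10.5) is present, so the union is just that shape — 1 connected region. The outline is a single polygon with 4 vertices. Extrusion per mm of travel: 0.6 × 0.3 / (π × 0.875²) = 0.074835. Accumulating E over each segment gives final E = 6.2862.

G0 X7.00 Y10.50 Z12.90
G1 X23.00 Y10.50 E1.1974
G1 X23.00 Y36.50 E3.1431
G1 X7.00 Y36.50 E4.3404
G1 X7.00 Y10.50 E6.2862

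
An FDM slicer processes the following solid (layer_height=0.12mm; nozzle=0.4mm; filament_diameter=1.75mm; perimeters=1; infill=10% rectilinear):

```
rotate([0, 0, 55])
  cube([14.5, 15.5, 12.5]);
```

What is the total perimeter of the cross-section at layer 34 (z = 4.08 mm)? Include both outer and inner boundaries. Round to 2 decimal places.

At z = 4.08 mm: the 14.5×15.5 cube contributes its full rectangle (perimeter 60.00 mm); (rotated 55° about Z; rotation is an isometry so areas/perimeters/island counts are preserved). Overall, the cross-section is a single solid region. Total boundary length (outer) = 60.00 mm.

60.00 mm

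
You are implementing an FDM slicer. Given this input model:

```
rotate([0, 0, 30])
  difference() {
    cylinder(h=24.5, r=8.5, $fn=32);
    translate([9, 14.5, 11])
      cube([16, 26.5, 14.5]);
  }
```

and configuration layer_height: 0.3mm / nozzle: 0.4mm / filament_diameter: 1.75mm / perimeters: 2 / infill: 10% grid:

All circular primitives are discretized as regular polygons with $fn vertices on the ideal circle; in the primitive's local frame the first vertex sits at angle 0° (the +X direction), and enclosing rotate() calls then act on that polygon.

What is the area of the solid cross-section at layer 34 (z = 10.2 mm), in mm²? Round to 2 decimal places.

At z = 10.2 mm: the cylinder: section is a regular 32-gon, circumradius r=8.5 (area = (32/2)·8.500²·sin(360°/32) = 225.52 mm²); the cube at (9, 14.5) does not reach this height (z outside [11, 25.5]); Taking the first minus the rest: none of the subtracted shapes is present at this height, so the r=8.5 cylinder is unchanged — area = 225.52 mm²; (whole slice rotated 30° about Z — lengths, areas and connectivity unchanged). Overall, the cross-section is a single solid region. Net area = 225.52 mm².

225.52 mm²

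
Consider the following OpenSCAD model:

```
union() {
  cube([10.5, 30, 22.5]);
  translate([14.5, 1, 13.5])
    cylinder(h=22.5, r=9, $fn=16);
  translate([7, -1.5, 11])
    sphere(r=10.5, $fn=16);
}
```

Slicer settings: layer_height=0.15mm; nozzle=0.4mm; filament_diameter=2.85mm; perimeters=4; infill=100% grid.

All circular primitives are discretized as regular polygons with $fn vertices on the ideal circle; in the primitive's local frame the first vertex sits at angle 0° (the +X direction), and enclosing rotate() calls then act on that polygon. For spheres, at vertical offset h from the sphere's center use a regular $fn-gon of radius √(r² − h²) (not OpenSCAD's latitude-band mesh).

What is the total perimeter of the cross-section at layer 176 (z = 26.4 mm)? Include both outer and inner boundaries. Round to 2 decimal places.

At z = 26.4 mm: the cube does not reach this height (z outside [0, 22.5]); the cylinder at (14.5, 1): section is a regular 16-gon, circumradius r=9 (perimeter = 2·16·9.000·sin(180°/16) = 56.19 mm); the sphere at (7, -1.5) is absent (|z−center|=15.400 > r=10.5); Merging all regions: only the r=9 cylinder at (14.5, 1) is present, so the union is just that shape — boundary = 56.19 mm. Overall, the cross-section is a single solid region. Total boundary length (outer) = 56.19 mm.

56.19 mm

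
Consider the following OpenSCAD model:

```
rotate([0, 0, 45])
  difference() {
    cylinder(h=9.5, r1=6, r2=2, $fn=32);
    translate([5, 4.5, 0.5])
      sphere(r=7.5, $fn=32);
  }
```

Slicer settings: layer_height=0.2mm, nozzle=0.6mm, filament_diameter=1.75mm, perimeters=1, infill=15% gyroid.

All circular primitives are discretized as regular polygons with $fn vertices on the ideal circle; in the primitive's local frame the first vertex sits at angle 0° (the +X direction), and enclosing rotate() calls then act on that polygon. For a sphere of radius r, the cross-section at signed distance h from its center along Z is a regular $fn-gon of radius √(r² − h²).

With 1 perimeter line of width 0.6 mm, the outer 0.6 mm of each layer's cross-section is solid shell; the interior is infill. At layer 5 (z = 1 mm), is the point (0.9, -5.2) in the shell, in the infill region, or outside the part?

shell

At z = 1 mm: the cone contributes a regular 32-gon of circumradius 5.579 (interpolated between r1=6 and r2=2 at t=0.105); the sphere at (5, 4.5): section is a regular 32-gon, circumradius = √(r²−h²) = √(7.5²−0.5²) = 7.483; Taking the first minus the rest: starting from the cone, the r=7.5 sphere at (5, 4.5) partially overlaps it — only the 48.48 mm² overlap (of its 174.80 mm²) is removed, clipping the outline — 1 connected region; (whole slice rotated 45° about Z — lengths, areas and connectivity unchanged). Overall, the cross-section is a single solid region. Undo the 45° rotation: the query point maps to (-3.041, -4.313) in the un-rotated model frame. The nearest boundary edge runs (-3.10, -4.64)→(-3.94, -3.94); distance from the point to it = 0.29 mm. The point is inside the cross-section, 0.29 mm from the nearest boundary — within the 0.6 mm shell band (1 × 0.6).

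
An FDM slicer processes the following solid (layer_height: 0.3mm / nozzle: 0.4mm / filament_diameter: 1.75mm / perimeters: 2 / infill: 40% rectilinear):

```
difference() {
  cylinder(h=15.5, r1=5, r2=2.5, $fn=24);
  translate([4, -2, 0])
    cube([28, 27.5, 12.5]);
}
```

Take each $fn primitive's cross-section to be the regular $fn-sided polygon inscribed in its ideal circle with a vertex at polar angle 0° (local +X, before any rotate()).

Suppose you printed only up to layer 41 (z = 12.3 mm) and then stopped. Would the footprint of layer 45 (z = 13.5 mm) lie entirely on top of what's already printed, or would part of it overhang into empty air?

entirely on top

Compare the two slices. At z = 12.3: the cone: at t=0.794 of its height the radius interpolates to r₁+(r₂−r₁)t = 3.016, giving a regular 24-gon of that circumradius (area = (24/2)·3.016²·sin(360°/24) = 28.25 mm²); the cube at (4, -2) (footprint 28×27.5) is included at this height (area 770.00 mm²); After the difference (first − rest): starting from the cone (28.25 mm²), the 28×27.5 cube at (4, -2) misses the remaining region (no effect) — area = 28.25 mm². At z = 13.5: the cone (r1=5→r2=2.5) has section circumradius 2.823 here — a regular 24-gon (area = (24/2)·2.823²·sin(360°/24) = 24.74 mm²); the cube at (4, -2) does not reach this height (z outside [0, 12.5]); Subtracting the remaining from the first: none of the subtracted shapes is present at this height, so the cone is unchanged — area = 24.74 mm². Checking containment: the cross-section at z = 13.5 is a subset of the cross-section at z = 12.3.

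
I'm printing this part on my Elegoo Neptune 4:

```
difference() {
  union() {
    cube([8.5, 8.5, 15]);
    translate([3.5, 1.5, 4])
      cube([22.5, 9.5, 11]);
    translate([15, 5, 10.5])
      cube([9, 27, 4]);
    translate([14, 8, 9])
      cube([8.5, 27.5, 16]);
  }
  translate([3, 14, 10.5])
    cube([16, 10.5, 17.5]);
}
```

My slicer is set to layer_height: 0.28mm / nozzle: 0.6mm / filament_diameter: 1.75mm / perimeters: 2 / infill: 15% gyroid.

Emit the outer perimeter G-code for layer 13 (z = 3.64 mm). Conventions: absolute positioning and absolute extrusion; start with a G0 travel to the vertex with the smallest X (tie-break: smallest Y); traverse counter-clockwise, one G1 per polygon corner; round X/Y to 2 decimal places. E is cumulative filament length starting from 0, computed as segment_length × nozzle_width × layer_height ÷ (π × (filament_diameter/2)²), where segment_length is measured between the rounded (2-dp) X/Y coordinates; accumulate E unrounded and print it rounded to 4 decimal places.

At z = 3.64 mm: the cube (footprint 8.5×8.5) is included at this height; the cube at (3.5, 1.5) does not reach this height (z outside [4, 15]); the cube at (15, 5) is not intersected at this z (z outside [10.5, 14.5]); the cube at (14, 8) is absent (z outside [9, 25]); Merging all regions: only the 8.5×8.5 cube is present, so the union is just that shape — 1 connected region; the cube at (3, 14) is absent (z outside [10.5, 28]); Subtracting the remaining from the first: none of the subtracted shapes is present at this height, so that combined region is unchanged — 1 connected region. The outline is a single polygon with 4 vertices. Extrusion per mm of travel: 0.6 × 0.28 / (π × 0.875²) = 0.069846. Accumulating E over each segment gives final E = 2.3748.

G0 X0.00 Y0.00 Z3.64
G1 X8.50 Y0.00 E0.5937
G1 X8.50 Y8.50 E1.1874
G1 X0.00 Y8.50 E1.7811
G1 X0.00 Y0.00 E2.3748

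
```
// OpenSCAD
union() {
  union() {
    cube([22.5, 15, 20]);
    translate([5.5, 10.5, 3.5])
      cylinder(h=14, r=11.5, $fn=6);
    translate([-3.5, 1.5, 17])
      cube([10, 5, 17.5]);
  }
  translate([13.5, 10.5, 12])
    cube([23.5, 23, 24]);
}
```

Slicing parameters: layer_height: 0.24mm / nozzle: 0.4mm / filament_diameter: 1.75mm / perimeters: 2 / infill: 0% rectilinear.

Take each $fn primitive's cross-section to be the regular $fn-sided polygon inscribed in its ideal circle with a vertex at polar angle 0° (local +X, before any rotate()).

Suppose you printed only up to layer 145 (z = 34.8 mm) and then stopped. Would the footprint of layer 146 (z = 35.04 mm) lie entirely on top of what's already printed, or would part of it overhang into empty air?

entirely on top

Compare the two slices. At z = 34.8: the cube does not reach this height (z outside [0, 20]); the cylinder at (5.5, 10.5) does not reach this height (z outside [3.5, 17.5]); the cube at (-3.5, 1.5) does not reach this height (z outside [17, 34.5]); Combining (union): nothing is present at this height; the cube at (13.5, 10.5) is present — its section is the full 23.5×23 rectangle (area 540.50 mm²); Merging all regions: only the 23.5×23 cube at (13.5, 10.5) is present, so the union is just that shape — area = 540.50 mm². At z = 35.04: the cube does not reach this height (z outside [0, 20]); the cylinder at (5.5, 10.5) is not intersected at this z (z outside [3.5, 17.5]); the cube at (-3.5, 1.5) does not reach this height (z outside [17, 34.5]); Combining (union): nothing is present at this height; the 23.5×23 cube at (13.5, 10.5) contributes its full rectangle (area 540.50 mm²); Combining (union): only the 23.5×23 cube at (13.5, 10.5) is present, so the union is just that shape — area = 540.50 mm². Checking containment: the cross-section at z = 35.04 is a subset of the cross-section at z = 34.8.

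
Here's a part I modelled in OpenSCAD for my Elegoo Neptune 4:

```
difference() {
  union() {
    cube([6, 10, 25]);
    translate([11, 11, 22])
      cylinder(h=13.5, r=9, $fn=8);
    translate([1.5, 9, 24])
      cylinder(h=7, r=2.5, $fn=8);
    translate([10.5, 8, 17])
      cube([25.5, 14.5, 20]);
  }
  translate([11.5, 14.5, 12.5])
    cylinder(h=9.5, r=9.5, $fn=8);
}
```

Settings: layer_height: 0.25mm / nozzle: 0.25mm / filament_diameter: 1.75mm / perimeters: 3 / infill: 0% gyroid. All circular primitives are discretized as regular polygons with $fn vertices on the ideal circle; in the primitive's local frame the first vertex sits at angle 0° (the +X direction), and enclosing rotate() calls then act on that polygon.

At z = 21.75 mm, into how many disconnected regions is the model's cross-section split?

At z = 21.75 mm: the 6×10 cube contributes its full rectangle; the cylinder at (11, 11) does not reach this height (z outside [22, 35.5]); the cylinder at (1.5, 9) does not reach this height (z outside [24, 31]); the cube at (10.5, 8) is present — its section is the full 25.5×14.5 rectangle; Taking the union: the 2 present regions are separate (no shared area or edge), so areas and boundary lengths simply add and each stays a separate island — 2 connected regions; the cylinder at (11.5, 14.5): section is a regular 8-gon, circumradius r=9.5; After the difference (first − rest): starting from the result so far, the r=9.5 cylinder at (11.5, 14.5) partially overlaps it — only the 132.63 mm² overlap (of its 255.27 mm²) is removed, clipping the outline — 2 connected regions. The result has 2 disconnected regions.

2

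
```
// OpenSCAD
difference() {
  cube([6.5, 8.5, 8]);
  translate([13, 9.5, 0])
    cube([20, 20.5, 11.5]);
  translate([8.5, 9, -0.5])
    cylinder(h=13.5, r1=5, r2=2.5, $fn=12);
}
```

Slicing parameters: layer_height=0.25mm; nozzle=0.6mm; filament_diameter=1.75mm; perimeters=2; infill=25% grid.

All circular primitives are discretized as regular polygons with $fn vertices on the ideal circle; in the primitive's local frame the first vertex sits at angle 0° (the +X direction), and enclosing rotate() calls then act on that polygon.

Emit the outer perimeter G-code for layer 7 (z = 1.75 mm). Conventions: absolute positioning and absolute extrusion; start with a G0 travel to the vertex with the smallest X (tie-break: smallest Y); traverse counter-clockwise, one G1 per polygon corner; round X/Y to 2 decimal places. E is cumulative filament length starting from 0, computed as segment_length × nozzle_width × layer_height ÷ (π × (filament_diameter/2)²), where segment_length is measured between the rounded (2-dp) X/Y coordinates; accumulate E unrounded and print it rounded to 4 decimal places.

At z = 1.75 mm: the cube (footprint 6.5×8.5) is included at this height; the 20×20.5 cube at (13, 9.5) contributes its full rectangle; the cone at (8.5, 9) contributes a regular 12-gon of circumradius 4.583 (interpolated between r1=5 and r2=2.5 at t=0.167); After the difference (first − rest): starting from the 6.5×8.5 cube, the 20×20.5 cube at (13, 9.5) misses the remaining region (no effect); the cone at (8.5, 9) partially overlaps it — only the 5.87 mm² overlap (of its 63.02 mm²) is removed, clipping the outline — 1 connected region. The outline is a single polygon with 7 vertices. Extrusion per mm of travel: 0.6 × 0.25 / (π × 0.875²) = 0.062363. Accumulating E over each segment gives final E = 1.7792.

G0 X0.00 Y0.00 Z1.75
G1 X6.50 Y0.00 E0.4054
G1 X6.50 Y4.95 E0.7141
G1 X6.21 Y5.03 E0.7328
G1 X4.53 Y6.71 E0.8810
G1 X4.05 Y8.50 E0.9966
G1 X0.00 Y8.50 E1.2491
G1 X0.00 Y0.00 E1.7792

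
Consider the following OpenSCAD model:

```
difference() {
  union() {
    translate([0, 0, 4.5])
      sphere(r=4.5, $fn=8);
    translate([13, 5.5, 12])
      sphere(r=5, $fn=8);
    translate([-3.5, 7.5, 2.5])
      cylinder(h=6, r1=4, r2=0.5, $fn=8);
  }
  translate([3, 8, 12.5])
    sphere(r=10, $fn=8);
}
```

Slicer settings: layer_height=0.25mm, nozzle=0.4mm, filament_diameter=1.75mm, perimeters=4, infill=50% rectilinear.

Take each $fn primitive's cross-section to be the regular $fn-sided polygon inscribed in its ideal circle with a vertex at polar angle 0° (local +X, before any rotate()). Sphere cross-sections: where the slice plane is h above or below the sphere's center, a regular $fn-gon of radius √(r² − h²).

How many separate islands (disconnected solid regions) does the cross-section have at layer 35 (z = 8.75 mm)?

2

At z = 8.75 mm: the r=4.5 sphere slices to a regular 8-gon of circumradius 1.479 (√(r²−h²) with h=4.25 from center); the r=5 sphere at (13, 5.5) contributes a regular 8-gon of circumradius √(5²−3.25²) = 3.800; the cone at (-3.5, 7.5) does not reach this height (z outside [2.5, 8.5]); Merging all regions: the 2 present regions are separate (no shared area or edge), so areas and boundary lengths simply add and each stays a separate island — 2 connected regions; the r=10 sphere at (3, 8) slices to a regular 8-gon of circumradius 9.270 (√(r²−h²) with h=3.75 from center); Subtracting the remaining from the first: starting from that combined region, the r=10 sphere at (3, 8) partially overlaps it — only the 11.74 mm² overlap (of its 243.07 mm²) is removed, clipping the outline — 2 connected regions. Overall, the cross-section has 2 separate islands. Island count = 2.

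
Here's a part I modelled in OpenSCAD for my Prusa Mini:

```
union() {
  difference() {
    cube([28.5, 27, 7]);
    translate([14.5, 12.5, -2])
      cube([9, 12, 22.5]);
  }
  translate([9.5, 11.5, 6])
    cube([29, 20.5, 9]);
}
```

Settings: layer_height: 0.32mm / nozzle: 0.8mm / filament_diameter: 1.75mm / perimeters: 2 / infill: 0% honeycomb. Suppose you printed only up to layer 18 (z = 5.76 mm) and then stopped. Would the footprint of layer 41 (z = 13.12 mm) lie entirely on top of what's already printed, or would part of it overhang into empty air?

Compare the two slices. At z = 5.76: the 28.5×27 cube contributes its full rectangle (area 769.50 mm²); the cube at (14.5, 12.5) (footprint 9×12) is included at this height (area 108.00 mm²); After the difference (first − rest): starting from the 28.5×27 cube (769.50 mm²), the 9×12 cube at (14.5, 12.5) lies wholly inside it (removes its full 108.00 mm² and its 42.00 mm outline becomes a hole wall) — area = 661.50 mm²; the cube at (9.5, 11.5) does not reach this height (z outside [6, 15]); Taking the union: only that combined region is present, so the union is just that shape — area = 661.50 mm². At z = 13.12: the cube is not intersected at this z (z outside [0, 7]); the 9×12 cube at (14.5, 12.5) contributes its full rectangle (area 108.00 mm²); After the difference (first − rest): the first operand is absent here, so nothing remains; the 29×20.5 cube at (9.5, 11.5) contributes its full rectangle (area 594.50 mm²); Taking the union: only the 29×20.5 cube at (9.5, 11.5) is present, so the union is just that shape — area = 594.50 mm². Checking containment: at z = 13.12 the cross-section extends beyond the z = 5.76 cross-section by about 408.00 mm².

part overhangs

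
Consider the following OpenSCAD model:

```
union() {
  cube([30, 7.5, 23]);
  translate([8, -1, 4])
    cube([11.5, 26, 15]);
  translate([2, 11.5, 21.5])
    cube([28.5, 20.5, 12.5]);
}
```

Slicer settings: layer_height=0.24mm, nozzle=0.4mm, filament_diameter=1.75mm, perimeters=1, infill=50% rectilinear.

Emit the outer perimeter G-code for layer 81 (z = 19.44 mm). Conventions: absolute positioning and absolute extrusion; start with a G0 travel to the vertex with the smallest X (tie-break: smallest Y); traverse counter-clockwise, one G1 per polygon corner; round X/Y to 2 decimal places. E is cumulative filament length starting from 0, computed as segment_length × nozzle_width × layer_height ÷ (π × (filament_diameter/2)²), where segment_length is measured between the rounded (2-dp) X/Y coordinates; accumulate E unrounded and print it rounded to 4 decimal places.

At z = 19.44 mm: the 30×7.5 cube contributes its full rectangle; the cube at (8, -1) does not reach this height (z outside [4, 19]); the cube at (2, 11.5) is absent (z outside [21.5, 34]); Merging all regions: only the 30×7.5 cube is present, so the union is just that shape — 1 connected region. The outline is a single polygon with 4 vertices. Extrusion per mm of travel: 0.4 × 0.24 / (π × 0.875²) = 0.039912. Accumulating E over each segment gives final E = 2.9934.

G0 X0.00 Y0.00 Z19.44
G1 X30.00 Y0.00 E1.1974
G1 X30.00 Y7.50 E1.4967
G1 X0.00 Y7.50 E2.6941
G1 X0.00 Y0.00 E2.9934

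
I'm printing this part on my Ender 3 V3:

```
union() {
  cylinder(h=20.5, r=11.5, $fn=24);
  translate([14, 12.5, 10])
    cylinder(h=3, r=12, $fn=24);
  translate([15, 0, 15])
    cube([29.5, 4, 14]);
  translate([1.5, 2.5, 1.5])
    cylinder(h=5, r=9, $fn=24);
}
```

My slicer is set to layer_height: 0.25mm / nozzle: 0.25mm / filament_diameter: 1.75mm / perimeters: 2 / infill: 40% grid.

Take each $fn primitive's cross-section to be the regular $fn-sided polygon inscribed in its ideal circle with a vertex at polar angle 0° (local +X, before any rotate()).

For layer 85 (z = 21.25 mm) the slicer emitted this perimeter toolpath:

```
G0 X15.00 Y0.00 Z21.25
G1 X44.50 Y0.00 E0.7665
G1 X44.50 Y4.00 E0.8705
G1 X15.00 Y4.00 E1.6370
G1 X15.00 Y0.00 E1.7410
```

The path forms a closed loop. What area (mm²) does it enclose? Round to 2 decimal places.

Apply the shoelace formula to the sequence of (X, Y) vertices; enclosed area = 118.00 mm².

118.00 mm²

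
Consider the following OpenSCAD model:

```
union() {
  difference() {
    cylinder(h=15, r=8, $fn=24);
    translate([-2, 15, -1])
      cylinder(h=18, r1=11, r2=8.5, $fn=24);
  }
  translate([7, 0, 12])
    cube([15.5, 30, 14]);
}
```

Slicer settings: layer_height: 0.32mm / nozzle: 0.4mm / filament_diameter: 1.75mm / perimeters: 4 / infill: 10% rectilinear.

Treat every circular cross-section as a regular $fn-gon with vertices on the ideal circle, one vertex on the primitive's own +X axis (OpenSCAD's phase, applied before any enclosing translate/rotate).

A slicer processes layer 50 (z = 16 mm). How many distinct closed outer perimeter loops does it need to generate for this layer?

1

At z = 16 mm: the cylinder is absent (z outside [0, 15]); the cone at (-2, 15) contributes a regular 24-gon of circumradius 8.639 (interpolated between r1=11 and r2=8.5 at t=0.944); Subtracting the remaining from the first: the first operand is absent here, so nothing remains; the cube at (7, 0) (footprint 15.5×30) is included at this height; Taking the union: only the 15.5×30 cube at (7, 0) is present, so the union is just that shape — 1 connected region. The result has 1 disconnected region.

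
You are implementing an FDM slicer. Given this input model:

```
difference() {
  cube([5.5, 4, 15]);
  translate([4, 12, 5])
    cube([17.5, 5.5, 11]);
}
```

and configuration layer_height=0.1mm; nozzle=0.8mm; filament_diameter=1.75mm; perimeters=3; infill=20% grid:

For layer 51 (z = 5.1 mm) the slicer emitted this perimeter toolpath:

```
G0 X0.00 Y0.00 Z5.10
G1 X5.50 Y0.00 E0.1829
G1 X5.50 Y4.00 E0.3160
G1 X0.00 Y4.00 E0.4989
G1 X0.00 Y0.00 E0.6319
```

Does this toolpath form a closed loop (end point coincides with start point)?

yes

Start point (G0): (0.00, 0.00). End point (last G1): the path returns to the start — closed.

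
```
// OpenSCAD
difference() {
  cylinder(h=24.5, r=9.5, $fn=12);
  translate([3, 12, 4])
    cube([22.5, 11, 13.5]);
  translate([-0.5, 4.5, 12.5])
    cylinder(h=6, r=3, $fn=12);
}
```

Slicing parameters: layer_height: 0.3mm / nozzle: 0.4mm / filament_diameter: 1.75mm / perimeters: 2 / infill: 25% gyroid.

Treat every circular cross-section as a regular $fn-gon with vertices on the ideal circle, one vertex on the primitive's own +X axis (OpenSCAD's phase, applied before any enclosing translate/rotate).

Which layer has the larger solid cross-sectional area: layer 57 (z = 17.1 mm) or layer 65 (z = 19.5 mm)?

layer 65 (z = 19.5 mm)

Layer 57 (z = 17.1): the r=9.5 cylinder contributes a regular 12-gon of circumradius 9.5 (area = (12/2)·9.500²·sin(360°/12) = 270.75 mm²); the 22.5×11 cube at (3, 12) contributes its full rectangle (area 247.50 mm²); the r=3 cylinder at (-0.5, 4.5) gives a regular 12-gon of circumradius 3 (constant along its height) (area = (12/2)·3.000²·sin(360°/12) = 27.00 mm²); After the difference (first − rest): starting from the r=9.5 cylinder (270.75 mm²), the 22.5×11 cube at (3, 12) misses the remaining region (no effect); the r=3 cylinder at (-0.5, 4.5) lies wholly inside it (removes its full 27.00 mm² and its 18.63 mm outline becomes a hole wall) — area = 243.75 mm². So its area = 243.75 mm². Layer 65 (z = 19.5): the r=9.5 cylinder gives a regular 12-gon of circumradius 9.5 (constant along its height) (area = (12/2)·9.500²·sin(360°/12) = 270.75 mm²); the cube at (3, 12) is absent (z outside [4, 17.5]); the cylinder at (-0.5, 4.5) is absent (z outside [12.5, 18.5]); After the difference (first − rest): none of the subtracted shapes is present at this height, so the r=9.5 cylinder is unchanged — area = 270.75 mm². So its area = 270.75 mm². Layer 65 is larger (270.75 vs 243.75 mm²).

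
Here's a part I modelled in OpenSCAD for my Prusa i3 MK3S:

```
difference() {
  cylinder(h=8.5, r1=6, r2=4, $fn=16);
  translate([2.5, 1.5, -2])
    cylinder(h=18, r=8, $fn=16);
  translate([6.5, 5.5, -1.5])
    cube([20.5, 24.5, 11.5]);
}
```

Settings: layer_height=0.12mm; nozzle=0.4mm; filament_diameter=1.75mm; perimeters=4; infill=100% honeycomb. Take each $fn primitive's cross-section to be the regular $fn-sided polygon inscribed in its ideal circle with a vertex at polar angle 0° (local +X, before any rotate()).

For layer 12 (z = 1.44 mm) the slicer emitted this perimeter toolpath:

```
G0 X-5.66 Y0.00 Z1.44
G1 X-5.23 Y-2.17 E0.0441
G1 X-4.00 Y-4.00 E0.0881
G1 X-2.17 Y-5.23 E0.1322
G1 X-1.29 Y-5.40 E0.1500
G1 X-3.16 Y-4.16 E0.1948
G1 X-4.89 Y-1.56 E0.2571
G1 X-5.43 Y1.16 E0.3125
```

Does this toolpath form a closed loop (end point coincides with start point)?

Start point (G0): (-5.66, 0.00). End point (last G1): the path does not return to the start — open.

no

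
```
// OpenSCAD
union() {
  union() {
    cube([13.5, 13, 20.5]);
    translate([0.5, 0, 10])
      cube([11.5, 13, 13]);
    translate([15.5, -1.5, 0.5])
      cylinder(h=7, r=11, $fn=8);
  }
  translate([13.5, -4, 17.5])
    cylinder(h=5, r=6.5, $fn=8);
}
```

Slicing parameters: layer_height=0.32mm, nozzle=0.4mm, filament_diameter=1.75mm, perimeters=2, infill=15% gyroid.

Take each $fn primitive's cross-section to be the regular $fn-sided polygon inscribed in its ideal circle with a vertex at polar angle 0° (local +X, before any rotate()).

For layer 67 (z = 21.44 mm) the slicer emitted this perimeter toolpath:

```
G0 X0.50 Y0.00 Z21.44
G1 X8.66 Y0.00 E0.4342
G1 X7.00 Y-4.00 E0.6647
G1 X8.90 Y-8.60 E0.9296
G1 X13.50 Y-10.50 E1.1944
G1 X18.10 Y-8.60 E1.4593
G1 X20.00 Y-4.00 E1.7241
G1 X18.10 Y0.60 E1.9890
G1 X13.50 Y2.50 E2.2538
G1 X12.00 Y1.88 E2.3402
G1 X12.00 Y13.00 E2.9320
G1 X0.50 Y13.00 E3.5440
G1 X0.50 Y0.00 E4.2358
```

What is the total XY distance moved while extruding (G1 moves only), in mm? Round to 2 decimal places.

79.60 mm

Sum the Euclidean lengths of each G1 segment: total = 79.60 mm.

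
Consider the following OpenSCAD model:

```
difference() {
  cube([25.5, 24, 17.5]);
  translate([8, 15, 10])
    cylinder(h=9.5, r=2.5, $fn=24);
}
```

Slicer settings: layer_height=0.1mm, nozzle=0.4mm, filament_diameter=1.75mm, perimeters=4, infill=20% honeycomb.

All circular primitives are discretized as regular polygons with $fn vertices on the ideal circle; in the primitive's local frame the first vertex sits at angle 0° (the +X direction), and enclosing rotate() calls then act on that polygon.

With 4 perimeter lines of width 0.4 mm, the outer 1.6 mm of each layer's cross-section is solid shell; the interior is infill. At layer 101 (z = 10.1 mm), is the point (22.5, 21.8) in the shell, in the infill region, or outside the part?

infill

At z = 10.1 mm: the cube (footprint 25.5×24) is included at this height; the cylinder at (8, 15): section is a regular 24-gon, circumradius r=2.5; Subtracting the remaining from the first: starting from the 25.5×24 cube, the r=2.5 cylinder at (8, 15) lies wholly inside it (removes its full 19.41 mm² and its 15.66 mm outline becomes a hole wall) — 1 connected region with 1 hole. Overall, the cross-section is one region with 1 hole. The nearest boundary edge runs (0.00, 24.00)→(25.50, 24.00); distance from the point to it = 2.20 mm. The point is inside the cross-section and 2.20 mm from the nearest boundary — more than the 1.6 mm shell width (4 × 0.4), so it's in the infill interior.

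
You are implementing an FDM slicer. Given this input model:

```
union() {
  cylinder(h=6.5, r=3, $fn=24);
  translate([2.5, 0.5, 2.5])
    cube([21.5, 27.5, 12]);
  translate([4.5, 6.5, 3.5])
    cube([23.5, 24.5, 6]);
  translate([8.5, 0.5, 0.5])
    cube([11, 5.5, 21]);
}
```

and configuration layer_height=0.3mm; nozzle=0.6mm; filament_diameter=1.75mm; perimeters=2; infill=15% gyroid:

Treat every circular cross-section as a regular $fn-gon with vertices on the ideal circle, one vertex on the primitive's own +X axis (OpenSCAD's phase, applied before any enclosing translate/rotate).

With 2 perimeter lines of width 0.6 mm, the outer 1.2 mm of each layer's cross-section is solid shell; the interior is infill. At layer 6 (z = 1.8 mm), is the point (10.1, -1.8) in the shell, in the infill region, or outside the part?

At z = 1.8 mm: the r=3 cylinder gives a regular 24-gon of circumradius 3 (constant along its height); the cube at (2.5, 0.5) is not intersected at this z (z outside [2.5, 14.5]); the cube at (4.5, 6.5) is absent (z outside [3.5, 9.5]); the cube at (8.5, 0.5) (footprint 11×5.5) is included at this height; Combining (union): the 2 present regions are separate (no shared area or edge), so areas and boundary lengths simply add and each stays a separate island — 2 connected regions. Overall, the cross-section has 2 separate islands. The nearest boundary edge runs (19.50, 0.50)→(8.50, 0.50); distance from the point to it = 2.30 mm. The point is not inside any of the regions above, so it lies outside the cross-section (2.30 mm from the nearest boundary).

outside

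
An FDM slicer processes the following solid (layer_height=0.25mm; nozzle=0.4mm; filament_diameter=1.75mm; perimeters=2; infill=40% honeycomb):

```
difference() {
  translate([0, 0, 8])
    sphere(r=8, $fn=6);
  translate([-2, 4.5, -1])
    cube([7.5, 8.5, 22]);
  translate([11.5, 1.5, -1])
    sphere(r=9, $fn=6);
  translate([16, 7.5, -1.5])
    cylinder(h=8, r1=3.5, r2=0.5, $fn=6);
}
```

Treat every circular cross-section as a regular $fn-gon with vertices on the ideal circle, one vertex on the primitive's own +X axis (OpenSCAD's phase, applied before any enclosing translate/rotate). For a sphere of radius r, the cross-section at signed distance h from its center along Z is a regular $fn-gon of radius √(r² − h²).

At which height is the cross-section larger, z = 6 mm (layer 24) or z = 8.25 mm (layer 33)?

Layer 24 (z = 6): the sphere: section is a regular 6-gon, circumradius = √(r²−h²) = √(8²−2²) = 7.746 (area = (6/2)·7.746²·sin(360°/6) = 155.88 mm²); the 7.5×8.5 cube at (-2, 4.5) contributes its full rectangle (area 63.75 mm²); the r=9 sphere at (11.5, 1.5) contributes a regular 6-gon of circumradius √(9²−7²) = 5.657 (area = (6/2)·5.657²·sin(360°/6) = 83.14 mm²); the cone at (16, 7.5) (r1=3.5→r2=0.5) has section circumradius 0.688 here — a regular 6-gon (area = (6/2)·0.688²·sin(360°/6) = 1.23 mm²); Taking the first minus the rest: starting from the r=8 sphere (155.88 mm²), the 7.5×8.5 cube at (-2, 4.5) partially overlaps it — only the 14.38 mm² overlap (of its 63.75 mm²) is removed, clipping the outline; the r=9 sphere at (11.5, 1.5) partially overlaps it — only the 2.49 mm² overlap (of its 83.14 mm²) is removed, clipping the outline; the cone at (16, 7.5) misses the remaining region (no effect) — area = 139.02 mm². So its area = 139.02 mm². Layer 33 (z = 8.25): the r=8 sphere contributes a regular 6-gon of circumradius √(8²−0.25²) = 7.996 (area = (6/2)·7.996²·sin(360°/6) = 166.11 mm²); the cube at (-2, 4.5) (footprint 7.5×8.5) is included at this height (area 63.75 mm²); the sphere at (11.5, 1.5) is not intersected at this z (|z−center|=9.250 > r=9); the cone at (16, 7.5) is absent (z outside [-1.5, 6.5]); After the difference (first − rest): starting from the r=8 sphere (166.11 mm²), the 7.5×8.5 cube at (-2, 4.5) partially overlaps it — only the 16.24 mm² overlap (of its 63.75 mm²) is removed, clipping the outline — area = 149.87 mm². So its area = 149.87 mm². Layer 33 is larger (149.87 vs 139.02 mm²).

layer 33 (z = 8.25 mm)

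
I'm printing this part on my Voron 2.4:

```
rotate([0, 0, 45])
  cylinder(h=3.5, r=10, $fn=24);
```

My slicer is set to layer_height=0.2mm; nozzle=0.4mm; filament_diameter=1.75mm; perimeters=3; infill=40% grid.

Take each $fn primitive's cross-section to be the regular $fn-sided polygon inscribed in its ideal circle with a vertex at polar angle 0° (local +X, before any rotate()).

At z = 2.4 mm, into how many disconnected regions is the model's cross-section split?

1

At z = 2.4 mm: the r=10 cylinder contributes a regular 24-gon of circumradius 10; (whole slice rotated 45° about Z — lengths, areas and connectivity unchanged). The result has 1 disconnected region.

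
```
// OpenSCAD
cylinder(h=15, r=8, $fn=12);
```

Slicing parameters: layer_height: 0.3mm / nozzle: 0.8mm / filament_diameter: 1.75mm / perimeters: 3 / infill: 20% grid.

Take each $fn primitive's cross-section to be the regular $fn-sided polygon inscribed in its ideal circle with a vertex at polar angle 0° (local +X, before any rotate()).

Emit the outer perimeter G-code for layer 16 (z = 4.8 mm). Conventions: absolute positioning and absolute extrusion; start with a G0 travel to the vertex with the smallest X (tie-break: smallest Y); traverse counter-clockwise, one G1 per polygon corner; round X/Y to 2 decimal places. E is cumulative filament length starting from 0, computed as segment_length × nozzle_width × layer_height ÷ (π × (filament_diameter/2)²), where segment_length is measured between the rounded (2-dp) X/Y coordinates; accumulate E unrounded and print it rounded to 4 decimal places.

At z = 4.8 mm: the r=8 cylinder contributes a regular 12-gon of circumradius 8. The outline is a single polygon with 12 vertices. Extrusion per mm of travel: 0.8 × 0.3 / (π × 0.875²) = 0.099780. Accumulating E over each segment gives final E = 4.9591.

G0 X-8.00 Y0.00 Z4.80
G1 X-6.93 Y-4.00 E0.4132
G1 X-4.00 Y-6.93 E0.8266
G1 X0.00 Y-8.00 E1.2398
G1 X4.00 Y-6.93 E1.6529
G1 X6.93 Y-4.00 E2.0664
G1 X8.00 Y0.00 E2.4795
G1 X6.93 Y4.00 E2.8927
G1 X4.00 Y6.93 E3.3061
G1 X0.00 Y8.00 E3.7193
G1 X-4.00 Y6.93 E4.1324
G1 X-6.93 Y4.00 E4.5459
G1 X-8.00 Y0.00 E4.9591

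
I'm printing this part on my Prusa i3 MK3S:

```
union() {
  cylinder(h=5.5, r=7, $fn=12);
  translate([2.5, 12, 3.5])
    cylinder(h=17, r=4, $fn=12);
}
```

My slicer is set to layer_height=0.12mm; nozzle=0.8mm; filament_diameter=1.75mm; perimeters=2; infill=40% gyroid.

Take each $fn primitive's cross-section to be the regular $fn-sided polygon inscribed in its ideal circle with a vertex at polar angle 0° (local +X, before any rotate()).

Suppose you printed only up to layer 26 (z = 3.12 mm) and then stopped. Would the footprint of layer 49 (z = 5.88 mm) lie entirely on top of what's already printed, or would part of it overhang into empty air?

part overhangs

Compare the two slices. At z = 3.12: the cylinder: section is a regular 12-gon, circumradius r=7 (area = (12/2)·7.000²·sin(360°/12) = 147.00 mm²); the cylinder at (2.5, 12) is absent (z outside [3.5, 20.5]); Merging all regions: only the r=7 cylinder is present, so the union is just that shape — area = 147.00 mm². At z = 5.88: the cylinder is absent (z outside [0, 5.5]); the r=4 cylinder at (2.5, 12) contributes a regular 12-gon of circumradius 4 (area = (12/2)·4.000²·sin(360°/12) = 48.00 mm²); Taking the union: only the r=4 cylinder at (2.5, 12) is present, so the union is just that shape — area = 48.00 mm². Checking containment: at z = 5.88 the cross-section extends beyond the z = 3.12 cross-section by about 48.00 mm².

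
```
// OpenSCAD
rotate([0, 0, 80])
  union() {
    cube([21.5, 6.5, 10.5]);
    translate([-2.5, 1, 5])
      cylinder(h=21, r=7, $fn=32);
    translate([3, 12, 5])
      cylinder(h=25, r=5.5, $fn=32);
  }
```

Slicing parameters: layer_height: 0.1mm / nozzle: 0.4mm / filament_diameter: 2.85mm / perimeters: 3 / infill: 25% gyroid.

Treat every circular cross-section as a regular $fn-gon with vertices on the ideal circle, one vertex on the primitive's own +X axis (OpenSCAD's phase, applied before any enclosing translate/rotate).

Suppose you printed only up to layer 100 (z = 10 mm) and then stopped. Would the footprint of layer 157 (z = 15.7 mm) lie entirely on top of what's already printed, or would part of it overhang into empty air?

entirely on top

Compare the two slices. At z = 10: the cube is present — its section is the full 21.5×6.5 rectangle (area 139.75 mm²); the r=7 cylinder at (-2.5, 1) contributes a regular 32-gon of circumradius 7 (area = (32/2)·7.000²·sin(360°/32) = 152.95 mm²); the r=5.5 cylinder at (3, 12) contributes a regular 32-gon of circumradius 5.5 (area = (32/2)·5.500²·sin(360°/32) = 94.42 mm²); Combining (union): the regions partially overlap — summed areas 387.12 mm² minus the doubly-counted overlap 24.83 mm² gives 362.30 mm² — area = 362.30 mm²; (rotated 80° about Z; rotation is an isometry so areas/perimeters/island counts are preserved). At z = 15.7: the cube does not reach this height (z outside [0, 10.5]); the r=7 cylinder at (-2.5, 1) gives a regular 32-gon of circumradius 7 (constant along its height) (area = (32/2)·7.000²·sin(360°/32) = 152.95 mm²); the r=5.5 cylinder at (3, 12) contributes a regular 32-gon of circumradius 5.5 (area = (32/2)·5.500²·sin(360°/32) = 94.42 mm²); Combining (union): the regions partially overlap — summed areas 247.37 mm² minus the doubly-counted overlap 0.22 mm² gives 247.16 mm² — area = 247.16 mm²; (rotated 80° about Z; rotation is an isometry so areas/perimeters/island counts are preserved). Checking containment: the cross-section at z = 15.7 is a subset of the cross-section at z = 10.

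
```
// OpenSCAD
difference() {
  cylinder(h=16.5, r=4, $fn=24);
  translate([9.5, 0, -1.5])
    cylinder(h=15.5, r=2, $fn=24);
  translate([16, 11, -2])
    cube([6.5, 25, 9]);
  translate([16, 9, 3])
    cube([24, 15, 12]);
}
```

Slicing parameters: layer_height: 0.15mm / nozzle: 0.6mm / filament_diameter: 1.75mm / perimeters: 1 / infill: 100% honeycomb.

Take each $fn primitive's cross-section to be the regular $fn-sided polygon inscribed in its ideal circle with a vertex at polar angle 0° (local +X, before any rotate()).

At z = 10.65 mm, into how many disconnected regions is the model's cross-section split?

At z = 10.65 mm: the r=4 cylinder gives a regular 24-gon of circumradius 4 (constant along its height); the r=2 cylinder at (9.5, 0) contributes a regular 24-gon of circumradius 2; the cube at (16, 11) does not reach this height (z outside [-2, 7]); the cube at (16, 9) (footprint 24×15) is included at this height; Subtracting the remaining from the first: starting from the r=4 cylinder, the r=2 cylinder at (9.5, 0) misses the remaining region (no effect); the 24×15 cube at (16, 9) misses the remaining region (no effect) — 1 connected region. The result has 1 disconnected region.

1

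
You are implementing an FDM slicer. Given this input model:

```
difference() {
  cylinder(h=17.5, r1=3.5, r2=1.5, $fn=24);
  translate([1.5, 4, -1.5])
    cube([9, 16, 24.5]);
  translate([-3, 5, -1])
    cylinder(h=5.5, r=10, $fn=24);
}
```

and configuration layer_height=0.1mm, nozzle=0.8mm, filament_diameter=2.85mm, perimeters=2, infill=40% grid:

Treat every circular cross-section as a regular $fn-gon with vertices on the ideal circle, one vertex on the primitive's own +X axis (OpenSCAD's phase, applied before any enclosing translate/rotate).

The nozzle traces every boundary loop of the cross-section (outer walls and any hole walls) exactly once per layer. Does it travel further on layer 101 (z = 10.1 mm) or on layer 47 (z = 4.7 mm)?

Layer 101 (z = 10.1): the cone contributes a regular 24-gon of circumradius 2.346 (interpolated between r1=3.5 and r2=1.5 at t=0.577) (perimeter = 2·24·2.346·sin(180°/24) = 14.70 mm); the cube at (1.5, 4) is present — its section is the full 9×16 rectangle (perimeter 50.00 mm); the cylinder at (-3, 5) does not reach this height (z outside [-1, 4.5]); Taking the first minus the rest: starting from the cone, the 9×16 cube at (1.5, 4) misses the remaining region (no effect) — boundary = 14.70 mm. So its perimeter = 14.70 mm. Layer 47 (z = 4.7): the cone contributes a regular 24-gon of circumradius 2.963 (interpolated between r1=3.5 and r2=1.5 at t=0.269) (perimeter = 2·24·2.963·sin(180°/24) = 18.56 mm); the 9×16 cube at (1.5, 4) contributes its full rectangle (perimeter 50.00 mm); the cylinder at (-3, 5) is absent (z outside [-1, 4.5]); After the difference (first − rest): starting from the cone, the 9×16 cube at (1.5, 4) misses the remaining region (no effect) — boundary = 18.56 mm. So its perimeter = 18.56 mm. Layer 47 is larger (18.56 vs 14.70 mm).

layer 47 (z = 4.7 mm)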